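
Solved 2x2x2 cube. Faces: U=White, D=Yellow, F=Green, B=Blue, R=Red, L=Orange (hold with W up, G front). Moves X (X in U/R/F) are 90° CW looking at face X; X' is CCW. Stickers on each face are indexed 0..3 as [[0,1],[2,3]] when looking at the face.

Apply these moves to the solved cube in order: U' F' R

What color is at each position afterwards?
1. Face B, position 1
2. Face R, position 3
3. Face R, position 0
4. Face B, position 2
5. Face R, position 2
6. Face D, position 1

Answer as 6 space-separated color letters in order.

After move 1 (U'): U=WWWW F=OOGG R=GGRR B=RRBB L=BBOO
After move 2 (F'): F=OGOG U=WWGR R=YGYR D=BOYY L=BWOW
After move 3 (R): R=YYRG U=WGGG F=OOOY D=BBYR B=RRWB
Query 1: B[1] = R
Query 2: R[3] = G
Query 3: R[0] = Y
Query 4: B[2] = W
Query 5: R[2] = R
Query 6: D[1] = B

Answer: R G Y W R B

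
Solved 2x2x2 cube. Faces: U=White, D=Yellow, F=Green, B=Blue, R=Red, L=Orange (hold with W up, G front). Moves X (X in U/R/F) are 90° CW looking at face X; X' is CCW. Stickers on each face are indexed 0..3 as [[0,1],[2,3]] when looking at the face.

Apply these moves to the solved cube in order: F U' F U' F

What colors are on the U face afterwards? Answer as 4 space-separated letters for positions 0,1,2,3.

Answer: O B R R

Derivation:
After move 1 (F): F=GGGG U=WWOO R=WRWR D=RRYY L=OYOY
After move 2 (U'): U=WOWO F=OYGG R=GGWR B=WRBB L=BBOY
After move 3 (F): F=GOGY U=WOYB R=WGOR D=WGYY L=BROR
After move 4 (U'): U=OBWY F=BRGY R=GOOR B=WGBB L=WROR
After move 5 (F): F=GBYR U=OBRR R=WOYR D=OGYY L=WWOG
Query: U face = OBRR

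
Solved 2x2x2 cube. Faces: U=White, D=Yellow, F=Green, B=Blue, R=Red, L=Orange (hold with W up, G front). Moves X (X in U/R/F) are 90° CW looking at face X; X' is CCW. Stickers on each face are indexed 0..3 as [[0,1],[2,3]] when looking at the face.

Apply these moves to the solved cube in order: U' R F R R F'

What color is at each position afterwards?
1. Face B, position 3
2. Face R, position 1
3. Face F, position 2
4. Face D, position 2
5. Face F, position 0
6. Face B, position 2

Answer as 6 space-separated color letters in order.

After move 1 (U'): U=WWWW F=OOGG R=GGRR B=RRBB L=BBOO
After move 2 (R): R=RGRG U=WOWG F=OYGY D=YBYR B=WRWB
After move 3 (F): F=GOYY U=WOOB R=WGGG D=RRYR L=BYOB
After move 4 (R): R=GWGG U=WOOY F=GRYR D=RWYW B=BROB
After move 5 (R): R=GGGW U=WROR F=GWYW D=ROYB B=YROB
After move 6 (F'): F=WWGY U=WRGG R=OGRW D=YBYB L=BROO
Query 1: B[3] = B
Query 2: R[1] = G
Query 3: F[2] = G
Query 4: D[2] = Y
Query 5: F[0] = W
Query 6: B[2] = O

Answer: B G G Y W O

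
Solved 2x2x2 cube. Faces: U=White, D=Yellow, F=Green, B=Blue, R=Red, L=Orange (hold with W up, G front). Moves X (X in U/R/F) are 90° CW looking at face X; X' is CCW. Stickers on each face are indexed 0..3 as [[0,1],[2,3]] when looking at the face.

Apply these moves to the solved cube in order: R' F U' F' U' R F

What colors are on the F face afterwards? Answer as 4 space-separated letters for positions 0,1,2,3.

Answer: O Y G G

Derivation:
After move 1 (R'): R=RRRR U=WBWB F=GWGW D=YGYG B=YBYB
After move 2 (F): F=GGWW U=WBOO R=WRBR D=RRYG L=OYOG
After move 3 (U'): U=BOWO F=OYWW R=GGBR B=WRYB L=YBOG
After move 4 (F'): F=YWOW U=BOGB R=RGRR D=BGYG L=YOOW
After move 5 (U'): U=OBBG F=YOOW R=YWRR B=RGYB L=WROW
After move 6 (R): R=RYRW U=OOBW F=YGOG D=BYYR B=GGBB
After move 7 (F): F=OYGG U=OOWR R=BYWW D=RRYR L=WBOY
Query: F face = OYGG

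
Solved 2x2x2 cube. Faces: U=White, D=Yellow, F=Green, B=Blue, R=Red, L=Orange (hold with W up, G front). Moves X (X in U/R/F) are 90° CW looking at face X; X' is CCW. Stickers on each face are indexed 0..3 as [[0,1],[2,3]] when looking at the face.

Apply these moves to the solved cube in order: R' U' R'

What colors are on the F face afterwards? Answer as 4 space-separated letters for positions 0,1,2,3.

Answer: O B G W

Derivation:
After move 1 (R'): R=RRRR U=WBWB F=GWGW D=YGYG B=YBYB
After move 2 (U'): U=BBWW F=OOGW R=GWRR B=RRYB L=YBOO
After move 3 (R'): R=WRGR U=BYWR F=OBGW D=YOYW B=GRGB
Query: F face = OBGW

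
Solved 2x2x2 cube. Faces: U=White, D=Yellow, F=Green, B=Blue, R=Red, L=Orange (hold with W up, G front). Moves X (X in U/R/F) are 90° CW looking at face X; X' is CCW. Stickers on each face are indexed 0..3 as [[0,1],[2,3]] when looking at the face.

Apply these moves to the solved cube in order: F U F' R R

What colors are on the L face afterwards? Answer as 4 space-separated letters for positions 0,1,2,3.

After move 1 (F): F=GGGG U=WWOO R=WRWR D=RRYY L=OYOY
After move 2 (U): U=OWOW F=WRGG R=BBWR B=OYBB L=GGOY
After move 3 (F'): F=RGWG U=OWBW R=RBRR D=GYYY L=GWOO
After move 4 (R): R=RRRB U=OGBG F=RYWY D=GBYO B=WYWB
After move 5 (R): R=RRBR U=OYBY F=RBWO D=GWYW B=GYGB
Query: L face = GWOO

Answer: G W O O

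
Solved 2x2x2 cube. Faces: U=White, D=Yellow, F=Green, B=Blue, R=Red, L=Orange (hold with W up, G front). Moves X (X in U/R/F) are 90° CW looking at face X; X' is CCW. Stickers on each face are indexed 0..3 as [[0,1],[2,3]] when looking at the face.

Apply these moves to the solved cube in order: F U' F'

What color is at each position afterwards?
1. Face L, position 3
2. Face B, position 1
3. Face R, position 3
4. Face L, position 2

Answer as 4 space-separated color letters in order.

Answer: W R R O

Derivation:
After move 1 (F): F=GGGG U=WWOO R=WRWR D=RRYY L=OYOY
After move 2 (U'): U=WOWO F=OYGG R=GGWR B=WRBB L=BBOY
After move 3 (F'): F=YGOG U=WOGW R=RGRR D=BYYY L=BOOW
Query 1: L[3] = W
Query 2: B[1] = R
Query 3: R[3] = R
Query 4: L[2] = O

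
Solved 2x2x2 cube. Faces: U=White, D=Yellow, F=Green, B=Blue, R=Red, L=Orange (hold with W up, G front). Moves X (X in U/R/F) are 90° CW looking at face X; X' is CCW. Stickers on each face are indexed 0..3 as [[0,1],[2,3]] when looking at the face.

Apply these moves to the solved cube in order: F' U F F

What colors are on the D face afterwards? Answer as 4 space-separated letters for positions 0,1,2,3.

Answer: W R Y Y

Derivation:
After move 1 (F'): F=GGGG U=WWRR R=YRYR D=OOYY L=OWOW
After move 2 (U): U=RWRW F=YRGG R=BBYR B=OWBB L=GGOW
After move 3 (F): F=GYGR U=RWWG R=RBWR D=YBYY L=GOOO
After move 4 (F): F=GGRY U=RWOO R=WBGR D=WRYY L=GYOB
Query: D face = WRYY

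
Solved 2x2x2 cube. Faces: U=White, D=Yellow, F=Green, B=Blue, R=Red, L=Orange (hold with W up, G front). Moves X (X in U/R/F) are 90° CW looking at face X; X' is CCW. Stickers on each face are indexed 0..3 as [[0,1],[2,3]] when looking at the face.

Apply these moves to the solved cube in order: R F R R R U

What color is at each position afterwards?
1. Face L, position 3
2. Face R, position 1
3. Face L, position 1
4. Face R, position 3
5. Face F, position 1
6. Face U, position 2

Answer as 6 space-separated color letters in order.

After move 1 (R): R=RRRR U=WGWG F=GYGY D=YBYB B=WBWB
After move 2 (F): F=GGYY U=WGOO R=WRGR D=RRYB L=OYOB
After move 3 (R): R=GWRR U=WGOY F=GRYB D=RWYW B=OBGB
After move 4 (R): R=RGRW U=WROB F=GWYW D=RGYO B=YBGB
After move 5 (R): R=RRWG U=WWOW F=GGYO D=RGYY B=BBRB
After move 6 (U): U=OWWW F=RRYO R=BBWG B=OYRB L=GGOB
Query 1: L[3] = B
Query 2: R[1] = B
Query 3: L[1] = G
Query 4: R[3] = G
Query 5: F[1] = R
Query 6: U[2] = W

Answer: B B G G R W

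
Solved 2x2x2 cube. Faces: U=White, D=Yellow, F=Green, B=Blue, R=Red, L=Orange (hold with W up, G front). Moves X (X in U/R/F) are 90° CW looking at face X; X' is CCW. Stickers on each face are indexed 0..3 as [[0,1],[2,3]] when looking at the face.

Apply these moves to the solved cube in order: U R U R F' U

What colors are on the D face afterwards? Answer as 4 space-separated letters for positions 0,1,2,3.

Answer: Y O Y G

Derivation:
After move 1 (U): U=WWWW F=RRGG R=BBRR B=OOBB L=GGOO
After move 2 (R): R=RBRB U=WRWG F=RYGY D=YBYO B=WOWB
After move 3 (U): U=WWGR F=RBGY R=WORB B=GGWB L=RYOO
After move 4 (R): R=RWBO U=WBGY F=RBGO D=YWYG B=RGWB
After move 5 (F'): F=BORG U=WBRB R=WWYO D=YOYG L=RYOG
After move 6 (U): U=RWBB F=WWRG R=RGYO B=RYWB L=BOOG
Query: D face = YOYG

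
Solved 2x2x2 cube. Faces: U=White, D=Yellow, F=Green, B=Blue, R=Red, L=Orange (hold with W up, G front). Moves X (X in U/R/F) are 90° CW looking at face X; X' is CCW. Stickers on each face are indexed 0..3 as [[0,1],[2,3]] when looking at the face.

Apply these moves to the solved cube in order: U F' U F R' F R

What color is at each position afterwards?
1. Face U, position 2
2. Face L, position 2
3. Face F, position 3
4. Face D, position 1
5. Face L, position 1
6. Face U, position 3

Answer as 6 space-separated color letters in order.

After move 1 (U): U=WWWW F=RRGG R=BBRR B=OOBB L=GGOO
After move 2 (F'): F=RGRG U=WWBR R=YBYR D=GOYY L=GWOW
After move 3 (U): U=BWRW F=YBRG R=OOYR B=GWBB L=RGOW
After move 4 (F): F=RYGB U=BWWG R=ROWR D=YOYY L=RGOO
After move 5 (R'): R=ORRW U=BBWG F=RWGG D=YYYB B=YWOB
After move 6 (F): F=GRGW U=BBOG R=WRGW D=ROYB L=RYOY
After move 7 (R): R=GWWR U=BROW F=GOGB D=ROYY B=GWBB
Query 1: U[2] = O
Query 2: L[2] = O
Query 3: F[3] = B
Query 4: D[1] = O
Query 5: L[1] = Y
Query 6: U[3] = W

Answer: O O B O Y W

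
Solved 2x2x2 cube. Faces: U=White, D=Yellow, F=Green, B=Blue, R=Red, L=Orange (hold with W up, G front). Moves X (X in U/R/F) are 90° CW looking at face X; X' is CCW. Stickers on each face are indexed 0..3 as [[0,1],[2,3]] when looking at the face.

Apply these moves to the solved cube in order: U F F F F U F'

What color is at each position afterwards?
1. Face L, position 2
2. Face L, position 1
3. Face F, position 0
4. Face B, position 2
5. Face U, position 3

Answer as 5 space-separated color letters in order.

After move 1 (U): U=WWWW F=RRGG R=BBRR B=OOBB L=GGOO
After move 2 (F): F=GRGR U=WWOG R=WBWR D=RBYY L=GYOY
After move 3 (F): F=GGRR U=WWYY R=OBGR D=WWYY L=GROB
After move 4 (F): F=RGRG U=WWBR R=YBYR D=GOYY L=GWOW
After move 5 (F): F=RRGG U=WWWW R=BBRR D=YYYY L=GGOO
After move 6 (U): U=WWWW F=BBGG R=OORR B=GGBB L=RROO
After move 7 (F'): F=BGBG U=WWOR R=YOYR D=ROYY L=RWOW
Query 1: L[2] = O
Query 2: L[1] = W
Query 3: F[0] = B
Query 4: B[2] = B
Query 5: U[3] = R

Answer: O W B B R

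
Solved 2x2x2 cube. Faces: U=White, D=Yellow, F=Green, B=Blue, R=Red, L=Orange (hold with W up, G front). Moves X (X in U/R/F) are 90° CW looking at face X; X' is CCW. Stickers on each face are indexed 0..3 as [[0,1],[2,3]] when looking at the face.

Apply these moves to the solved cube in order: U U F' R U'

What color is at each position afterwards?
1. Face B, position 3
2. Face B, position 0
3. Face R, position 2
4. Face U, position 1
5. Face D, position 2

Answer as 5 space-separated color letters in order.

Answer: B Y R G Y

Derivation:
After move 1 (U): U=WWWW F=RRGG R=BBRR B=OOBB L=GGOO
After move 2 (U): U=WWWW F=BBGG R=OORR B=GGBB L=RROO
After move 3 (F'): F=BGBG U=WWOR R=YOYR D=ROYY L=RWOW
After move 4 (R): R=YYRO U=WGOG F=BOBY D=RBYG B=RGWB
After move 5 (U'): U=GGWO F=RWBY R=BORO B=YYWB L=RGOW
Query 1: B[3] = B
Query 2: B[0] = Y
Query 3: R[2] = R
Query 4: U[1] = G
Query 5: D[2] = Y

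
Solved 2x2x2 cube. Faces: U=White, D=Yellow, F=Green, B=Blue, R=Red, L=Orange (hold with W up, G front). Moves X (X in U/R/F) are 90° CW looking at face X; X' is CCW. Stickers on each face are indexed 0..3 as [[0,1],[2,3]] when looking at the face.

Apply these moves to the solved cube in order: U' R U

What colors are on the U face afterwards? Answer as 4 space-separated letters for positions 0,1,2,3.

Answer: W W G O

Derivation:
After move 1 (U'): U=WWWW F=OOGG R=GGRR B=RRBB L=BBOO
After move 2 (R): R=RGRG U=WOWG F=OYGY D=YBYR B=WRWB
After move 3 (U): U=WWGO F=RGGY R=WRRG B=BBWB L=OYOO
Query: U face = WWGO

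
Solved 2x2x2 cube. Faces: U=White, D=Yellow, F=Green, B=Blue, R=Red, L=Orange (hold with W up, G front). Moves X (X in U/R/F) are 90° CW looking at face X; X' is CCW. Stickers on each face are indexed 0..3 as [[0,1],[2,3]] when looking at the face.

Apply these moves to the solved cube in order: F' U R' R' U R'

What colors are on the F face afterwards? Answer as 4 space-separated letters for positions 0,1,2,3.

After move 1 (F'): F=GGGG U=WWRR R=YRYR D=OOYY L=OWOW
After move 2 (U): U=RWRW F=YRGG R=BBYR B=OWBB L=GGOW
After move 3 (R'): R=BRBY U=RBRO F=YWGW D=ORYG B=YWOB
After move 4 (R'): R=RYBB U=RORY F=YBGO D=OWYW B=GWRB
After move 5 (U): U=RRYO F=RYGO R=GWBB B=GGRB L=YBOW
After move 6 (R'): R=WBGB U=RRYG F=RRGO D=OYYO B=WGWB
Query: F face = RRGO

Answer: R R G O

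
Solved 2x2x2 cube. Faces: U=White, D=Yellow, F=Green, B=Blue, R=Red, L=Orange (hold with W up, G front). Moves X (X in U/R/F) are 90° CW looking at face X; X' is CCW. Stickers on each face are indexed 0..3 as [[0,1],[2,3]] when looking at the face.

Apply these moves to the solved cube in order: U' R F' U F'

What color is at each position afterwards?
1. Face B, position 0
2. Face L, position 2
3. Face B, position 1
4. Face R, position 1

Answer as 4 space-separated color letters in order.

After move 1 (U'): U=WWWW F=OOGG R=GGRR B=RRBB L=BBOO
After move 2 (R): R=RGRG U=WOWG F=OYGY D=YBYR B=WRWB
After move 3 (F'): F=YYOG U=WORR R=BGYG D=BOYR L=BGOW
After move 4 (U): U=RWRO F=BGOG R=WRYG B=BGWB L=YYOW
After move 5 (F'): F=GGBO U=RWWY R=ORBG D=YWYR L=YOOR
Query 1: B[0] = B
Query 2: L[2] = O
Query 3: B[1] = G
Query 4: R[1] = R

Answer: B O G R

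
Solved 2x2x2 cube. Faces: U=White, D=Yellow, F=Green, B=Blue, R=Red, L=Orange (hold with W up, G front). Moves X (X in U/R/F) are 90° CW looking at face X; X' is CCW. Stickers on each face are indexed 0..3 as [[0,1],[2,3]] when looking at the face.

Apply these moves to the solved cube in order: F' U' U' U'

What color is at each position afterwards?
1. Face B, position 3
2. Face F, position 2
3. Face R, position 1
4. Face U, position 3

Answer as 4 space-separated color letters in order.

Answer: B G B W

Derivation:
After move 1 (F'): F=GGGG U=WWRR R=YRYR D=OOYY L=OWOW
After move 2 (U'): U=WRWR F=OWGG R=GGYR B=YRBB L=BBOW
After move 3 (U'): U=RRWW F=BBGG R=OWYR B=GGBB L=YROW
After move 4 (U'): U=RWRW F=YRGG R=BBYR B=OWBB L=GGOW
Query 1: B[3] = B
Query 2: F[2] = G
Query 3: R[1] = B
Query 4: U[3] = W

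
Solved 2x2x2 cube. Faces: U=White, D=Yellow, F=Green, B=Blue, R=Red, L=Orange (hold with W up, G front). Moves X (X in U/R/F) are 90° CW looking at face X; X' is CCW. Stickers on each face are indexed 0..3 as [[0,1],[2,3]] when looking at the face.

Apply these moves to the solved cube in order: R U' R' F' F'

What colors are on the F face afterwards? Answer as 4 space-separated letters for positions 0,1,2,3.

After move 1 (R): R=RRRR U=WGWG F=GYGY D=YBYB B=WBWB
After move 2 (U'): U=GGWW F=OOGY R=GYRR B=RRWB L=WBOO
After move 3 (R'): R=YRGR U=GWWR F=OGGW D=YOYY B=BRBB
After move 4 (F'): F=GWOG U=GWYG R=ORYR D=BOYY L=WROW
After move 5 (F'): F=WGGO U=GWOY R=ORBR D=RWYY L=WGOY
Query: F face = WGGO

Answer: W G G O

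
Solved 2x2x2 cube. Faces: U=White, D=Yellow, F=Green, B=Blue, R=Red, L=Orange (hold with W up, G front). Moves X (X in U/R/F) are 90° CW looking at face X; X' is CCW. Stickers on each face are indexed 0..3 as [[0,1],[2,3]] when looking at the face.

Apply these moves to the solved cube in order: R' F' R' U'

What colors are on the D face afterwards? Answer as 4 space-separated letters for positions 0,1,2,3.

After move 1 (R'): R=RRRR U=WBWB F=GWGW D=YGYG B=YBYB
After move 2 (F'): F=WWGG U=WBRR R=GRYR D=OOYG L=OBOW
After move 3 (R'): R=RRGY U=WYRY F=WBGR D=OWYG B=GBOB
After move 4 (U'): U=YYWR F=OBGR R=WBGY B=RROB L=GBOW
Query: D face = OWYG

Answer: O W Y G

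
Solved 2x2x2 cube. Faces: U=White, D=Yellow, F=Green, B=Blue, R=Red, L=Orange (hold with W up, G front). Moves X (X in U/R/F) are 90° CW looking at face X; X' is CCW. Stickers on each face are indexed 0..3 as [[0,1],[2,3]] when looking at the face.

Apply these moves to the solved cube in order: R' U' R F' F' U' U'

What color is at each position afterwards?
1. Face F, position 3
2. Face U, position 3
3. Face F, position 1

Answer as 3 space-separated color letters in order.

After move 1 (R'): R=RRRR U=WBWB F=GWGW D=YGYG B=YBYB
After move 2 (U'): U=BBWW F=OOGW R=GWRR B=RRYB L=YBOO
After move 3 (R): R=RGRW U=BOWW F=OGGG D=YYYR B=WRBB
After move 4 (F'): F=GGOG U=BORR R=YGYW D=BOYR L=YWOW
After move 5 (F'): F=GGGO U=BOYY R=OGBW D=WWYR L=YROR
After move 6 (U'): U=OYBY F=YRGO R=GGBW B=OGBB L=WROR
After move 7 (U'): U=YYOB F=WRGO R=YRBW B=GGBB L=OGOR
Query 1: F[3] = O
Query 2: U[3] = B
Query 3: F[1] = R

Answer: O B R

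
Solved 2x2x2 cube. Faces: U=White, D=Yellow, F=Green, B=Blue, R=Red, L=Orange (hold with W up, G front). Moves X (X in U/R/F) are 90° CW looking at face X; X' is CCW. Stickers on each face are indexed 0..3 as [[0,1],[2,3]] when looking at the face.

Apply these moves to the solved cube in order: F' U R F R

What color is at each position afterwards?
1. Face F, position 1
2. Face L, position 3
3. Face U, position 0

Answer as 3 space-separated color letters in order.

After move 1 (F'): F=GGGG U=WWRR R=YRYR D=OOYY L=OWOW
After move 2 (U): U=RWRW F=YRGG R=BBYR B=OWBB L=GGOW
After move 3 (R): R=YBRB U=RRRG F=YOGY D=OBYO B=WWWB
After move 4 (F): F=GYYO U=RRWG R=RBGB D=RYYO L=GOOB
After move 5 (R): R=GRBB U=RYWO F=GYYO D=RWYW B=GWRB
Query 1: F[1] = Y
Query 2: L[3] = B
Query 3: U[0] = R

Answer: Y B R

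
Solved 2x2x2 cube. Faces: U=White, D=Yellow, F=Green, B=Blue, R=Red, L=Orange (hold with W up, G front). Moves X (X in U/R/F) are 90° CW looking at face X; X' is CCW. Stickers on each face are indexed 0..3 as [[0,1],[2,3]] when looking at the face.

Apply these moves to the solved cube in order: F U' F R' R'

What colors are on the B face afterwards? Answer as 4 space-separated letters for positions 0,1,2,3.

After move 1 (F): F=GGGG U=WWOO R=WRWR D=RRYY L=OYOY
After move 2 (U'): U=WOWO F=OYGG R=GGWR B=WRBB L=BBOY
After move 3 (F): F=GOGY U=WOYB R=WGOR D=WGYY L=BROR
After move 4 (R'): R=GRWO U=WBYW F=GOGB D=WOYY B=YRGB
After move 5 (R'): R=ROGW U=WGYY F=GBGW D=WOYB B=YROB
Query: B face = YROB

Answer: Y R O B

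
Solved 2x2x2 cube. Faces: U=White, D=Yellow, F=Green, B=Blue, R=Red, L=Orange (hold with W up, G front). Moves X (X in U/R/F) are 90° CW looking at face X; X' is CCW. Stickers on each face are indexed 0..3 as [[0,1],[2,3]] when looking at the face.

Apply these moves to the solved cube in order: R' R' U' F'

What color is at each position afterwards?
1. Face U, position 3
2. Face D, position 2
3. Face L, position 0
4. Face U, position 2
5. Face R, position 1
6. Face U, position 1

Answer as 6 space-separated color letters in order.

After move 1 (R'): R=RRRR U=WBWB F=GWGW D=YGYG B=YBYB
After move 2 (R'): R=RRRR U=WYWY F=GBGB D=YWYW B=GBGB
After move 3 (U'): U=YYWW F=OOGB R=GBRR B=RRGB L=GBOO
After move 4 (F'): F=OBOG U=YYGR R=WBYR D=BOYW L=GWOW
Query 1: U[3] = R
Query 2: D[2] = Y
Query 3: L[0] = G
Query 4: U[2] = G
Query 5: R[1] = B
Query 6: U[1] = Y

Answer: R Y G G B Y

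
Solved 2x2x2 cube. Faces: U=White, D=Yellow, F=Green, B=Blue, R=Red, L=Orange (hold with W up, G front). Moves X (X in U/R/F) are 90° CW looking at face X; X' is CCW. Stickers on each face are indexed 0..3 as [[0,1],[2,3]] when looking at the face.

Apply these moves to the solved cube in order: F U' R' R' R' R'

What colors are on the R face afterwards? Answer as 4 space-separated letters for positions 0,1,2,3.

After move 1 (F): F=GGGG U=WWOO R=WRWR D=RRYY L=OYOY
After move 2 (U'): U=WOWO F=OYGG R=GGWR B=WRBB L=BBOY
After move 3 (R'): R=GRGW U=WBWW F=OOGO D=RYYG B=YRRB
After move 4 (R'): R=RWGG U=WRWY F=OBGW D=ROYO B=GRYB
After move 5 (R'): R=WGRG U=WYWG F=ORGY D=RBYW B=OROB
After move 6 (R'): R=GGWR U=WOWO F=OYGG D=RRYY B=WRBB
Query: R face = GGWR

Answer: G G W R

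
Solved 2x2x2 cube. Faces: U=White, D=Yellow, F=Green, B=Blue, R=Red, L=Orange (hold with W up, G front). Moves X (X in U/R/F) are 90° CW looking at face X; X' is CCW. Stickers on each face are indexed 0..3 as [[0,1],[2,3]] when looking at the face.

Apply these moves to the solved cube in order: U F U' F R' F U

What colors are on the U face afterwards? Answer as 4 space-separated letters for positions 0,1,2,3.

Answer: B W R B

Derivation:
After move 1 (U): U=WWWW F=RRGG R=BBRR B=OOBB L=GGOO
After move 2 (F): F=GRGR U=WWOG R=WBWR D=RBYY L=GYOY
After move 3 (U'): U=WGWO F=GYGR R=GRWR B=WBBB L=OOOY
After move 4 (F): F=GGRY U=WGYO R=WROR D=WGYY L=OROB
After move 5 (R'): R=RRWO U=WBYW F=GGRO D=WGYY B=YBGB
After move 6 (F): F=RGOG U=WBBR R=YRWO D=WRYY L=OWOG
After move 7 (U): U=BWRB F=YROG R=YBWO B=OWGB L=RGOG
Query: U face = BWRB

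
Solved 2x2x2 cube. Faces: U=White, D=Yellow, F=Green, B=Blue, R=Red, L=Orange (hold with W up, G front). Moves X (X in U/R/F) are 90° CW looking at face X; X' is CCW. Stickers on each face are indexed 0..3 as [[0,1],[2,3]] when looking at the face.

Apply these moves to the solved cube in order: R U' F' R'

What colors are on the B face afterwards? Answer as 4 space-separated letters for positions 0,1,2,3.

Answer: B R O B

Derivation:
After move 1 (R): R=RRRR U=WGWG F=GYGY D=YBYB B=WBWB
After move 2 (U'): U=GGWW F=OOGY R=GYRR B=RRWB L=WBOO
After move 3 (F'): F=OYOG U=GGGR R=BYYR D=BOYB L=WWOW
After move 4 (R'): R=YRBY U=GWGR F=OGOR D=BYYG B=BROB
Query: B face = BROB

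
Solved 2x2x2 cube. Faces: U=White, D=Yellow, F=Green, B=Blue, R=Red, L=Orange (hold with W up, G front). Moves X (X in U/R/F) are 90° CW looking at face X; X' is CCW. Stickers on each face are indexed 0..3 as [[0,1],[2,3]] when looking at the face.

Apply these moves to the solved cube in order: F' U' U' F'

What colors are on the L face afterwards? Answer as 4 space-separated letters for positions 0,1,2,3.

Answer: Y W O W

Derivation:
After move 1 (F'): F=GGGG U=WWRR R=YRYR D=OOYY L=OWOW
After move 2 (U'): U=WRWR F=OWGG R=GGYR B=YRBB L=BBOW
After move 3 (U'): U=RRWW F=BBGG R=OWYR B=GGBB L=YROW
After move 4 (F'): F=BGBG U=RROY R=OWOR D=RWYY L=YWOW
Query: L face = YWOW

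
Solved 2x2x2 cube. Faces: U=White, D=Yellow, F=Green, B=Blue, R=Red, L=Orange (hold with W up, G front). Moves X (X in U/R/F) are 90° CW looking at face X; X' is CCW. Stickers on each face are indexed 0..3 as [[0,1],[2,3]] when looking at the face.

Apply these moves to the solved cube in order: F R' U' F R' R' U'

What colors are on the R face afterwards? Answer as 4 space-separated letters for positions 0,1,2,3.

After move 1 (F): F=GGGG U=WWOO R=WRWR D=RRYY L=OYOY
After move 2 (R'): R=RRWW U=WBOB F=GWGO D=RGYG B=YBRB
After move 3 (U'): U=BBWO F=OYGO R=GWWW B=RRRB L=YBOY
After move 4 (F): F=GOOY U=BBYB R=WWOW D=WGYG L=YROG
After move 5 (R'): R=WWWO U=BRYR F=GBOB D=WOYY B=GRGB
After move 6 (R'): R=WOWW U=BGYG F=GROR D=WBYB B=YROB
After move 7 (U'): U=GGBY F=YROR R=GRWW B=WOOB L=YROG
Query: R face = GRWW

Answer: G R W W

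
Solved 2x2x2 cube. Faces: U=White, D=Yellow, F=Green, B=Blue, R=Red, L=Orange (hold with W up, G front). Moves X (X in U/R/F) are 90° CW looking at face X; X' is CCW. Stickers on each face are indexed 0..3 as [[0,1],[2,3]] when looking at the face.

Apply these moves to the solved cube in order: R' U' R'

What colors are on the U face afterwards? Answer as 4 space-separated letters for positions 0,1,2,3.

Answer: B Y W R

Derivation:
After move 1 (R'): R=RRRR U=WBWB F=GWGW D=YGYG B=YBYB
After move 2 (U'): U=BBWW F=OOGW R=GWRR B=RRYB L=YBOO
After move 3 (R'): R=WRGR U=BYWR F=OBGW D=YOYW B=GRGB
Query: U face = BYWR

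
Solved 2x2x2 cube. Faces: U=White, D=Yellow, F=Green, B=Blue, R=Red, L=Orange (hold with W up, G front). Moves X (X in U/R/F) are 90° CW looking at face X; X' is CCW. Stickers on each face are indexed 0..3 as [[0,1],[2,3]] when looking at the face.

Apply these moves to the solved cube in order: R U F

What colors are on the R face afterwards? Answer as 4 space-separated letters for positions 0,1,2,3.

Answer: G B G R

Derivation:
After move 1 (R): R=RRRR U=WGWG F=GYGY D=YBYB B=WBWB
After move 2 (U): U=WWGG F=RRGY R=WBRR B=OOWB L=GYOO
After move 3 (F): F=GRYR U=WWOY R=GBGR D=RWYB L=GYOB
Query: R face = GBGR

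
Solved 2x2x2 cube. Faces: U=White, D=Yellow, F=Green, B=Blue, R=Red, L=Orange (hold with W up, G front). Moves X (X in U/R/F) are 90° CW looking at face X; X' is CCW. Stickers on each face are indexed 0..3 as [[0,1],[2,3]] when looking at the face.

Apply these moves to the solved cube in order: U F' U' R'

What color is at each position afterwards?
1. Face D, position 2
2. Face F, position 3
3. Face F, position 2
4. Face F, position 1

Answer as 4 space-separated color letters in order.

After move 1 (U): U=WWWW F=RRGG R=BBRR B=OOBB L=GGOO
After move 2 (F'): F=RGRG U=WWBR R=YBYR D=GOYY L=GWOW
After move 3 (U'): U=WRWB F=GWRG R=RGYR B=YBBB L=OOOW
After move 4 (R'): R=GRRY U=WBWY F=GRRB D=GWYG B=YBOB
Query 1: D[2] = Y
Query 2: F[3] = B
Query 3: F[2] = R
Query 4: F[1] = R

Answer: Y B R R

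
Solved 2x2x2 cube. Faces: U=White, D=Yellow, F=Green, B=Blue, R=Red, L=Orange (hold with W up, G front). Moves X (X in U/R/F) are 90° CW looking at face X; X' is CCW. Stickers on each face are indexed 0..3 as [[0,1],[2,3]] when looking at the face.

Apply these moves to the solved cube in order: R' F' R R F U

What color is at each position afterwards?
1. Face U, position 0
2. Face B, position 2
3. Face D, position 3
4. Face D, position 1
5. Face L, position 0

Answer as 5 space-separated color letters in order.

After move 1 (R'): R=RRRR U=WBWB F=GWGW D=YGYG B=YBYB
After move 2 (F'): F=WWGG U=WBRR R=GRYR D=OOYG L=OBOW
After move 3 (R): R=YGRR U=WWRG F=WOGG D=OYYY B=RBBB
After move 4 (R): R=RYRG U=WORG F=WYGY D=OBYR B=GBWB
After move 5 (F): F=GWYY U=WOWB R=RYGG D=RRYR L=OOOB
After move 6 (U): U=WWBO F=RYYY R=GBGG B=OOWB L=GWOB
Query 1: U[0] = W
Query 2: B[2] = W
Query 3: D[3] = R
Query 4: D[1] = R
Query 5: L[0] = G

Answer: W W R R G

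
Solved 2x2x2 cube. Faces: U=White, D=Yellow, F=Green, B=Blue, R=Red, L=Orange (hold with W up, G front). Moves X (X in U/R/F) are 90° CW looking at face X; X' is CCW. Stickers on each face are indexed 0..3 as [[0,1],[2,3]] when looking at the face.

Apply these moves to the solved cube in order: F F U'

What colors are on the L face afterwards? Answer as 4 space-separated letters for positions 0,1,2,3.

After move 1 (F): F=GGGG U=WWOO R=WRWR D=RRYY L=OYOY
After move 2 (F): F=GGGG U=WWYY R=OROR D=WWYY L=OROR
After move 3 (U'): U=WYWY F=ORGG R=GGOR B=ORBB L=BBOR
Query: L face = BBOR

Answer: B B O R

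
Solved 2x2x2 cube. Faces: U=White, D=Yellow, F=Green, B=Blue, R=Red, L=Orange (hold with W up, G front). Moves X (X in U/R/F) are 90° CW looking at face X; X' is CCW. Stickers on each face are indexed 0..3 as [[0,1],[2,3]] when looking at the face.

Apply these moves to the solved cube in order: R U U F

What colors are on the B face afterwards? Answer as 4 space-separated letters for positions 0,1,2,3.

Answer: G Y W B

Derivation:
After move 1 (R): R=RRRR U=WGWG F=GYGY D=YBYB B=WBWB
After move 2 (U): U=WWGG F=RRGY R=WBRR B=OOWB L=GYOO
After move 3 (U): U=GWGW F=WBGY R=OORR B=GYWB L=RROO
After move 4 (F): F=GWYB U=GWOR R=GOWR D=ROYB L=RYOB
Query: B face = GYWB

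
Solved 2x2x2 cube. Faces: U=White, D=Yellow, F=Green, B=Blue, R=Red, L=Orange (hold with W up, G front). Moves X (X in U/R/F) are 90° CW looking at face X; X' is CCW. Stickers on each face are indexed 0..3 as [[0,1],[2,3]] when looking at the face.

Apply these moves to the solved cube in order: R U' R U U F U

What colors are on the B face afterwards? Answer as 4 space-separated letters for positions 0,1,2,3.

After move 1 (R): R=RRRR U=WGWG F=GYGY D=YBYB B=WBWB
After move 2 (U'): U=GGWW F=OOGY R=GYRR B=RRWB L=WBOO
After move 3 (R): R=RGRY U=GOWY F=OBGB D=YWYR B=WRGB
After move 4 (U): U=WGYO F=RGGB R=WRRY B=WBGB L=OBOO
After move 5 (U): U=YWOG F=WRGB R=WBRY B=OBGB L=RGOO
After move 6 (F): F=GWBR U=YWOG R=OBGY D=RWYR L=RYOW
After move 7 (U): U=OYGW F=OBBR R=OBGY B=RYGB L=GWOW
Query: B face = RYGB

Answer: R Y G B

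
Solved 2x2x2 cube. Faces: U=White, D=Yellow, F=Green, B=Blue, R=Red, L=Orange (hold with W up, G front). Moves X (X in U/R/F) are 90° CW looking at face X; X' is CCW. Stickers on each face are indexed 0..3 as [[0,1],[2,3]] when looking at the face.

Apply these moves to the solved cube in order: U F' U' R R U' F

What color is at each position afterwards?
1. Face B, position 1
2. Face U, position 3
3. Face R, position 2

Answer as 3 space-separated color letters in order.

After move 1 (U): U=WWWW F=RRGG R=BBRR B=OOBB L=GGOO
After move 2 (F'): F=RGRG U=WWBR R=YBYR D=GOYY L=GWOW
After move 3 (U'): U=WRWB F=GWRG R=RGYR B=YBBB L=OOOW
After move 4 (R): R=YRRG U=WWWG F=GORY D=GBYY B=BBRB
After move 5 (R): R=RYGR U=WOWY F=GBRY D=GRYB B=GBWB
After move 6 (U'): U=OYWW F=OORY R=GBGR B=RYWB L=GBOW
After move 7 (F): F=ROYO U=OYWB R=WBWR D=GGYB L=GGOR
Query 1: B[1] = Y
Query 2: U[3] = B
Query 3: R[2] = W

Answer: Y B W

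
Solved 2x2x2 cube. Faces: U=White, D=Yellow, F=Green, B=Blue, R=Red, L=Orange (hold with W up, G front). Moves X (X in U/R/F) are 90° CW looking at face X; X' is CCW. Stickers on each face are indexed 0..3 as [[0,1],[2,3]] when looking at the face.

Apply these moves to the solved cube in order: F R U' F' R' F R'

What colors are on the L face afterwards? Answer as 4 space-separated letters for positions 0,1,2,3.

Answer: O B O Y

Derivation:
After move 1 (F): F=GGGG U=WWOO R=WRWR D=RRYY L=OYOY
After move 2 (R): R=WWRR U=WGOG F=GRGY D=RBYB B=OBWB
After move 3 (U'): U=GGWO F=OYGY R=GRRR B=WWWB L=OBOY
After move 4 (F'): F=YYOG U=GGGR R=BRRR D=BYYB L=OOOW
After move 5 (R'): R=RRBR U=GWGW F=YGOR D=BYYG B=BWYB
After move 6 (F): F=OYRG U=GWWO R=GRWR D=BRYG L=OBOY
After move 7 (R'): R=RRGW U=GYWB F=OWRO D=BYYG B=GWRB
Query: L face = OBOY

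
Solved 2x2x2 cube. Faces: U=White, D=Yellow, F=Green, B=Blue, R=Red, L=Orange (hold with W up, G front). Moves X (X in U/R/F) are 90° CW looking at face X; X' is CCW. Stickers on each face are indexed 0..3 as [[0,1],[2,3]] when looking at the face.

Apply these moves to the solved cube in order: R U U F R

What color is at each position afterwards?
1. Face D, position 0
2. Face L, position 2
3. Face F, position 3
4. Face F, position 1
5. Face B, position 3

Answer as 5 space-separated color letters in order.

After move 1 (R): R=RRRR U=WGWG F=GYGY D=YBYB B=WBWB
After move 2 (U): U=WWGG F=RRGY R=WBRR B=OOWB L=GYOO
After move 3 (U): U=GWGW F=WBGY R=OORR B=GYWB L=RROO
After move 4 (F): F=GWYB U=GWOR R=GOWR D=ROYB L=RYOB
After move 5 (R): R=WGRO U=GWOB F=GOYB D=RWYG B=RYWB
Query 1: D[0] = R
Query 2: L[2] = O
Query 3: F[3] = B
Query 4: F[1] = O
Query 5: B[3] = B

Answer: R O B O B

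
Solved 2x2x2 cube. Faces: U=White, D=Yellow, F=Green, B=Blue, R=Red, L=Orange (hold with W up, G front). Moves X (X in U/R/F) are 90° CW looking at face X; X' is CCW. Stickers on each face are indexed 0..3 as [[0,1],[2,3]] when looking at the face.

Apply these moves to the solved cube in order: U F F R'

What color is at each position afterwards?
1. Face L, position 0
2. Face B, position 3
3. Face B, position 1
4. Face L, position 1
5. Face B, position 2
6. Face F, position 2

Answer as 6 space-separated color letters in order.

After move 1 (U): U=WWWW F=RRGG R=BBRR B=OOBB L=GGOO
After move 2 (F): F=GRGR U=WWOG R=WBWR D=RBYY L=GYOY
After move 3 (F): F=GGRR U=WWYY R=OBGR D=WWYY L=GROB
After move 4 (R'): R=BROG U=WBYO F=GWRY D=WGYR B=YOWB
Query 1: L[0] = G
Query 2: B[3] = B
Query 3: B[1] = O
Query 4: L[1] = R
Query 5: B[2] = W
Query 6: F[2] = R

Answer: G B O R W R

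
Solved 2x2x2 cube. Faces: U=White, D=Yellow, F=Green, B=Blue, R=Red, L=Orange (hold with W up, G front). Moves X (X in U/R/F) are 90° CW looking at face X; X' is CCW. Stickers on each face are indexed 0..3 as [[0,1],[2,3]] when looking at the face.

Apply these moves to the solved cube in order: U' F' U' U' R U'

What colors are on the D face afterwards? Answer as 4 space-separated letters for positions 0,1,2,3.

Answer: B B Y O

Derivation:
After move 1 (U'): U=WWWW F=OOGG R=GGRR B=RRBB L=BBOO
After move 2 (F'): F=OGOG U=WWGR R=YGYR D=BOYY L=BWOW
After move 3 (U'): U=WRWG F=BWOG R=OGYR B=YGBB L=RROW
After move 4 (U'): U=RGWW F=RROG R=BWYR B=OGBB L=YGOW
After move 5 (R): R=YBRW U=RRWG F=ROOY D=BBYO B=WGGB
After move 6 (U'): U=RGRW F=YGOY R=RORW B=YBGB L=WGOW
Query: D face = BBYO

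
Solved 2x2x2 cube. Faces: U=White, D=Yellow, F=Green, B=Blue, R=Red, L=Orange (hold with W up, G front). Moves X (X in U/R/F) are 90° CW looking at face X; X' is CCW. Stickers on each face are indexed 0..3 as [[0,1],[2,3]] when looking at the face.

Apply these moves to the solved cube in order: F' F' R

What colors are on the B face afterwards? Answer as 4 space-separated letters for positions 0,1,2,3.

Answer: Y B W B

Derivation:
After move 1 (F'): F=GGGG U=WWRR R=YRYR D=OOYY L=OWOW
After move 2 (F'): F=GGGG U=WWYY R=OROR D=WWYY L=OROR
After move 3 (R): R=OORR U=WGYG F=GWGY D=WBYB B=YBWB
Query: B face = YBWB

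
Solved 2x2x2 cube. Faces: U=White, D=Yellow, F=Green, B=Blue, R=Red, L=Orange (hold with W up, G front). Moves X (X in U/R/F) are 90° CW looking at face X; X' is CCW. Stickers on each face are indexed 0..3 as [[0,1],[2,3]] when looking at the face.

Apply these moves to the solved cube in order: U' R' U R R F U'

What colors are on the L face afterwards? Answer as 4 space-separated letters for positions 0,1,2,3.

Answer: W B O W

Derivation:
After move 1 (U'): U=WWWW F=OOGG R=GGRR B=RRBB L=BBOO
After move 2 (R'): R=GRGR U=WBWR F=OWGW D=YOYG B=YRYB
After move 3 (U): U=WWRB F=GRGW R=YRGR B=BBYB L=OWOO
After move 4 (R): R=GYRR U=WRRW F=GOGG D=YYYB B=BBWB
After move 5 (R): R=RGRY U=WORG F=GYGB D=YWYB B=WBRB
After move 6 (F): F=GGBY U=WOOW R=RGGY D=RRYB L=OYOW
After move 7 (U'): U=OWWO F=OYBY R=GGGY B=RGRB L=WBOW
Query: L face = WBOW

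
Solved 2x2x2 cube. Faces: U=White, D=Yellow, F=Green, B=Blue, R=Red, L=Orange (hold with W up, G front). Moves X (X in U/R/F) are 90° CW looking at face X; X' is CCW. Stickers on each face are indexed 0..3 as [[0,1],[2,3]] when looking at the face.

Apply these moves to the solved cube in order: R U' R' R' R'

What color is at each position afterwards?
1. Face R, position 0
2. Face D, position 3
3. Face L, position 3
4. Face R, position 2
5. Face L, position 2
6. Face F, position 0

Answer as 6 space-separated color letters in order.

Answer: R R O R O O

Derivation:
After move 1 (R): R=RRRR U=WGWG F=GYGY D=YBYB B=WBWB
After move 2 (U'): U=GGWW F=OOGY R=GYRR B=RRWB L=WBOO
After move 3 (R'): R=YRGR U=GWWR F=OGGW D=YOYY B=BRBB
After move 4 (R'): R=RRYG U=GBWB F=OWGR D=YGYW B=YROB
After move 5 (R'): R=RGRY U=GOWY F=OBGB D=YWYR B=WRGB
Query 1: R[0] = R
Query 2: D[3] = R
Query 3: L[3] = O
Query 4: R[2] = R
Query 5: L[2] = O
Query 6: F[0] = O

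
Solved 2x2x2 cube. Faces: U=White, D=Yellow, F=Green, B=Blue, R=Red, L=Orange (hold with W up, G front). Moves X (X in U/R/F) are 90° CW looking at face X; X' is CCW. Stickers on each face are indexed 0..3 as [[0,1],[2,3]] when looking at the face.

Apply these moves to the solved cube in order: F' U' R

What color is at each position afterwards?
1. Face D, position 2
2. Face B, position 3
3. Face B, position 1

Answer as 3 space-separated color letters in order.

After move 1 (F'): F=GGGG U=WWRR R=YRYR D=OOYY L=OWOW
After move 2 (U'): U=WRWR F=OWGG R=GGYR B=YRBB L=BBOW
After move 3 (R): R=YGRG U=WWWG F=OOGY D=OBYY B=RRRB
Query 1: D[2] = Y
Query 2: B[3] = B
Query 3: B[1] = R

Answer: Y B R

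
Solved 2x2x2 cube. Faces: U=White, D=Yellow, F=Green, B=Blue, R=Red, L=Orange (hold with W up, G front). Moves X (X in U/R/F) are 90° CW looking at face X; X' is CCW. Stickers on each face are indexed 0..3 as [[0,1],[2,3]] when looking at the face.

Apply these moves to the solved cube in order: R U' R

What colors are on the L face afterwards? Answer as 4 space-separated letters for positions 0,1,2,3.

After move 1 (R): R=RRRR U=WGWG F=GYGY D=YBYB B=WBWB
After move 2 (U'): U=GGWW F=OOGY R=GYRR B=RRWB L=WBOO
After move 3 (R): R=RGRY U=GOWY F=OBGB D=YWYR B=WRGB
Query: L face = WBOO

Answer: W B O O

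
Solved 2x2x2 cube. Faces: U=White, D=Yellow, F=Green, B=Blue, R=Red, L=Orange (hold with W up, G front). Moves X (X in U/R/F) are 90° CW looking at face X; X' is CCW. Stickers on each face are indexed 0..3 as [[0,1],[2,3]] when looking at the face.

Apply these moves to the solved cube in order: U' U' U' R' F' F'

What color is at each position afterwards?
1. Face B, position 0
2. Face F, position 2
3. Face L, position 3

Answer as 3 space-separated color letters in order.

Answer: Y W B

Derivation:
After move 1 (U'): U=WWWW F=OOGG R=GGRR B=RRBB L=BBOO
After move 2 (U'): U=WWWW F=BBGG R=OORR B=GGBB L=RROO
After move 3 (U'): U=WWWW F=RRGG R=BBRR B=OOBB L=GGOO
After move 4 (R'): R=BRBR U=WBWO F=RWGW D=YRYG B=YOYB
After move 5 (F'): F=WWRG U=WBBB R=RRYR D=GOYG L=GOOW
After move 6 (F'): F=WGWR U=WBRY R=ORGR D=OWYG L=GBOB
Query 1: B[0] = Y
Query 2: F[2] = W
Query 3: L[3] = B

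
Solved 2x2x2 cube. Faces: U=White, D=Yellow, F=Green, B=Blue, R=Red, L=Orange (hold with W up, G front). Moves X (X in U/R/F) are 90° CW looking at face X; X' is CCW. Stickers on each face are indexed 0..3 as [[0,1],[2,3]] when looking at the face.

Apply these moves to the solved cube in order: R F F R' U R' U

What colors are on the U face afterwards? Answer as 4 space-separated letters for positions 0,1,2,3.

After move 1 (R): R=RRRR U=WGWG F=GYGY D=YBYB B=WBWB
After move 2 (F): F=GGYY U=WGOO R=WRGR D=RRYB L=OYOB
After move 3 (F): F=YGYG U=WGBY R=OROR D=GWYB L=OROR
After move 4 (R'): R=RROO U=WWBW F=YGYY D=GGYG B=BBWB
After move 5 (U): U=BWWW F=RRYY R=BBOO B=ORWB L=YGOR
After move 6 (R'): R=BOBO U=BWWO F=RWYW D=GRYY B=GRGB
After move 7 (U): U=WBOW F=BOYW R=GRBO B=YGGB L=RWOR
Query: U face = WBOW

Answer: W B O W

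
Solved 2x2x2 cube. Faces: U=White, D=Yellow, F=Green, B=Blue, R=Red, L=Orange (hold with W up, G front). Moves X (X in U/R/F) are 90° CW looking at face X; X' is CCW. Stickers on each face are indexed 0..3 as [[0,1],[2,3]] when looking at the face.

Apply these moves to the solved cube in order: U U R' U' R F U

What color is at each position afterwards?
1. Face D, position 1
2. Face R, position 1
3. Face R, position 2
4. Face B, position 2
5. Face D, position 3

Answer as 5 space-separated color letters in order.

After move 1 (U): U=WWWW F=RRGG R=BBRR B=OOBB L=GGOO
After move 2 (U): U=WWWW F=BBGG R=OORR B=GGBB L=RROO
After move 3 (R'): R=OROR U=WBWG F=BWGW D=YBYG B=YGYB
After move 4 (U'): U=BGWW F=RRGW R=BWOR B=ORYB L=YGOO
After move 5 (R): R=OBRW U=BRWW F=RBGG D=YYYO B=WRGB
After move 6 (F): F=GRGB U=BROG R=WBWW D=ROYO L=YYOY
After move 7 (U): U=OBGR F=WBGB R=WRWW B=YYGB L=GROY
Query 1: D[1] = O
Query 2: R[1] = R
Query 3: R[2] = W
Query 4: B[2] = G
Query 5: D[3] = O

Answer: O R W G O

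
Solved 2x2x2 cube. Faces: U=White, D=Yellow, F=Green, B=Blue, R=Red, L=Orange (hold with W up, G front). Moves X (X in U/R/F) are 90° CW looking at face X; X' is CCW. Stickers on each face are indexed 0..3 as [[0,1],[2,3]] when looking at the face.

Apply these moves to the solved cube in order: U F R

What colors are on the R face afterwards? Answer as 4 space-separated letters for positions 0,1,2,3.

Answer: W W R B

Derivation:
After move 1 (U): U=WWWW F=RRGG R=BBRR B=OOBB L=GGOO
After move 2 (F): F=GRGR U=WWOG R=WBWR D=RBYY L=GYOY
After move 3 (R): R=WWRB U=WROR F=GBGY D=RBYO B=GOWB
Query: R face = WWRB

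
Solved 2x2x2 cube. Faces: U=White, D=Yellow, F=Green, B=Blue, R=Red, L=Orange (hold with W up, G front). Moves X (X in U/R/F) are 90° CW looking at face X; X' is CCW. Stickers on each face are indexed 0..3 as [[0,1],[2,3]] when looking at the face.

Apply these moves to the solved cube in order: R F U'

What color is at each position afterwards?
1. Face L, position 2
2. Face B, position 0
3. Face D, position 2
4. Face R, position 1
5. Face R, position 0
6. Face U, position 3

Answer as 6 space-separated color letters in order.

Answer: O W Y G G O

Derivation:
After move 1 (R): R=RRRR U=WGWG F=GYGY D=YBYB B=WBWB
After move 2 (F): F=GGYY U=WGOO R=WRGR D=RRYB L=OYOB
After move 3 (U'): U=GOWO F=OYYY R=GGGR B=WRWB L=WBOB
Query 1: L[2] = O
Query 2: B[0] = W
Query 3: D[2] = Y
Query 4: R[1] = G
Query 5: R[0] = G
Query 6: U[3] = O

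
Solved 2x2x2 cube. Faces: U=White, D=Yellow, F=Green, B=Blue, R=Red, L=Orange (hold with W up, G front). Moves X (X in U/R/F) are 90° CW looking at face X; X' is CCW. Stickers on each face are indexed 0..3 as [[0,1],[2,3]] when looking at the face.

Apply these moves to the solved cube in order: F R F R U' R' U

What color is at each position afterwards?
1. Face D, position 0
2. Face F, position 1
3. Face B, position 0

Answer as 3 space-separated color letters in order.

Answer: R W Y

Derivation:
After move 1 (F): F=GGGG U=WWOO R=WRWR D=RRYY L=OYOY
After move 2 (R): R=WWRR U=WGOG F=GRGY D=RBYB B=OBWB
After move 3 (F): F=GGYR U=WGYY R=OWGR D=RWYB L=OROB
After move 4 (R): R=GORW U=WGYR F=GWYB D=RWYO B=YBGB
After move 5 (U'): U=GRWY F=ORYB R=GWRW B=GOGB L=YBOB
After move 6 (R'): R=WWGR U=GGWG F=ORYY D=RRYB B=OOWB
After move 7 (U): U=WGGG F=WWYY R=OOGR B=YBWB L=OROB
Query 1: D[0] = R
Query 2: F[1] = W
Query 3: B[0] = Y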